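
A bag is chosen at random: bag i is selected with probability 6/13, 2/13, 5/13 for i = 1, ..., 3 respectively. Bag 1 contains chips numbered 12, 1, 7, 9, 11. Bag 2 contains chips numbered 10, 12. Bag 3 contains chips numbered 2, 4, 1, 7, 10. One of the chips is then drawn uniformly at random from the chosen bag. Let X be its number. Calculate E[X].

E[X | bag 1] = (12+1+7+9+11)/5 = 8.
E[X | bag 2] = (10+12)/2 = 11.
E[X | bag 3] = (2+4+1+7+10)/5 = 24/5.
By the law of total expectation,
E[X] = (6/13)·(8) + (2/13)·(11) + (5/13)·(24/5) = 94/13.

94/13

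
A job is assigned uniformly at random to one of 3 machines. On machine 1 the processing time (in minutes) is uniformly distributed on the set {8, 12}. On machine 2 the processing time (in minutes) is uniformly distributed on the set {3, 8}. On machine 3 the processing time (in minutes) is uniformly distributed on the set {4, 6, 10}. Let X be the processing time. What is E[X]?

E[X | machine 1] = (8+12)/2 = 10.
E[X | machine 2] = (3+8)/2 = 11/2.
E[X | machine 3] = (4+6+10)/3 = 20/3.
By the law of total expectation,
E[X] = (1/3)·(10) + (1/3)·(11/2) + (1/3)·(20/3) = 133/18.

133/18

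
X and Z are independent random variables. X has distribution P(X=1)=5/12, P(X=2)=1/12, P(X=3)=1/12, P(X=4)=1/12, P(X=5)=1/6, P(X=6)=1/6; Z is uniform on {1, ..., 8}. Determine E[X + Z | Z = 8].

P(Z = 8) = 1/8.
Summing (X+Z)·P(x,y) over outcomes with Z = 8 gives 11/8.
E[X + Z | Z = 8] = (11/8) / (1/8) = 11.

11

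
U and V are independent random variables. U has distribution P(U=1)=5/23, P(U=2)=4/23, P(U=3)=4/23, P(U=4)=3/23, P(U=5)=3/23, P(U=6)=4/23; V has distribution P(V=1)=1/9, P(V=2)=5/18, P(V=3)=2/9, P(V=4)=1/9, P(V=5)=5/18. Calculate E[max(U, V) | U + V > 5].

1346/271

P(U + V > 5) = 271/414.
Summing max(U,V)·P(x,y) over outcomes with U + V > 5 gives 673/207.
E[max(U, V) | U + V > 5] = (673/207) / (271/414) = 1346/271.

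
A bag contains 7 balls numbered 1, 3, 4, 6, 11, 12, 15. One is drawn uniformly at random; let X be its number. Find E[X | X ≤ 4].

8/3

P(X ≤ 4) = 3/7.
Σ over the event: 1·1/7 + 3·1/7 + 4·1/7 = 8/7.
E[X | X ≤ 4] = (8/7) / (3/7) = 8/3.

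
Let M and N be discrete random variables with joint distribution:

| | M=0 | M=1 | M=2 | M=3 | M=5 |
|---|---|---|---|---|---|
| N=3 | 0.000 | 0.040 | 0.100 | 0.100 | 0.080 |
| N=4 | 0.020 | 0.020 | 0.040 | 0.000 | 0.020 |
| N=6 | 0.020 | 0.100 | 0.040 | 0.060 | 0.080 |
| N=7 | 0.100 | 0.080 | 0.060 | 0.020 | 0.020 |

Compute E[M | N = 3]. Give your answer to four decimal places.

2.9375

P(N = 3) = 0.320.
Σ M·P over the event = 1·(0.040) + 2·(0.100) + 3·(0.100) + 5·(0.080) = 0.940.
E[M | N = 3] = (0.940) / (0.320) = 2.9375.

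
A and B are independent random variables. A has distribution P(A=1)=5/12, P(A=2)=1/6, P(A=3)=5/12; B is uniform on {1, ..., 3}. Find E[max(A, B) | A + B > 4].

P(A + B > 4) = 1/3.
Summing max(A,B)·P(x,y) over outcomes with A + B > 4 gives 1.
E[max(A, B) | A + B > 4] = (1) / (1/3) = 3.

3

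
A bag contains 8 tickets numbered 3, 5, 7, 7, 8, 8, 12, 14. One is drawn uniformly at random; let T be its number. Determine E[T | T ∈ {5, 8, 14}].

35/4

P(T ∈ {5, 8, 14}) = 1/2.
Σ over the event: 5·1/8 + 8·1/4 + 14·1/8 = 35/8.
E[T | T ∈ {5, 8, 14}] = (35/8) / (1/2) = 35/4.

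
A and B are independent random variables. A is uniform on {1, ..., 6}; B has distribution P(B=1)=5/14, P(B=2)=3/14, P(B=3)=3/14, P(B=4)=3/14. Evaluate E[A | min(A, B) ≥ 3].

9/2

P(min(A, B) ≥ 3) = 2/7.
Summing A·P(x,y) over outcomes with min(A, B) ≥ 3 gives 9/7.
E[A | min(A, B) ≥ 3] = (9/7) / (2/7) = 9/2.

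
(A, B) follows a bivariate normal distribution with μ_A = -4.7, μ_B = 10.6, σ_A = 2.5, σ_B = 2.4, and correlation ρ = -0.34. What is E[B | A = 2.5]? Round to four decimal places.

For a bivariate normal, E[B | A=x] = μ_B + ρ·(σ_B/σ_A)·(x − μ_A).
E[B | A=2.5] = 10.6 + (-0.34)·(2.4/2.5)·(2.5 − (-4.7)) = 10.6 + (-0.3264)·(7.2) = 8.2499.

8.2499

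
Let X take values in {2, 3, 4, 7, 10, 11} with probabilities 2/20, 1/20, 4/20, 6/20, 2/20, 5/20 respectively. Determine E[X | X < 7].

P(X < 7) = 7/20.
Σ over the event: 2·1/10 + 3·1/20 + 4·1/5 = 23/20.
E[X | X < 7] = (23/20) / (7/20) = 23/7.

23/7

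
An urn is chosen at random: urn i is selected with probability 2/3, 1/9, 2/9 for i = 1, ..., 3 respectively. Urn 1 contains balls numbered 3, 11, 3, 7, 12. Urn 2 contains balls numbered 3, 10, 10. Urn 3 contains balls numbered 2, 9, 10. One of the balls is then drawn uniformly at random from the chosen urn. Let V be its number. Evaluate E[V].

E[V | urn 1] = (3+11+3+7+12)/5 = 36/5.
E[V | urn 2] = (3+10+10)/3 = 23/3.
E[V | urn 3] = (2+9+10)/3 = 7.
By the law of total expectation,
E[V] = (2/3)·(36/5) + (1/9)·(23/3) + (2/9)·(7) = 973/135.

973/135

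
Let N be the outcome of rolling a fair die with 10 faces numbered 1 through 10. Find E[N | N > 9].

10

Given N > 9, N is equally likely to be any of {10}.
E[N | N > 9] = (10) / 1 = 10.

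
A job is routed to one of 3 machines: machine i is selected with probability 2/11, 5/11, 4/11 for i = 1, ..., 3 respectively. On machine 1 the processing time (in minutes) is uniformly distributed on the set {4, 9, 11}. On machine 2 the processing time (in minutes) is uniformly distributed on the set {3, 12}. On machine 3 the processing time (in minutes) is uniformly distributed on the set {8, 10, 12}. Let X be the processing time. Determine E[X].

17/2

E[X | machine 1] = (4+9+11)/3 = 8.
E[X | machine 2] = (3+12)/2 = 15/2.
E[X | machine 3] = (8+10+12)/3 = 10.
By the law of total expectation,
E[X] = (2/11)·(8) + (5/11)·(15/2) + (4/11)·(10) = 17/2.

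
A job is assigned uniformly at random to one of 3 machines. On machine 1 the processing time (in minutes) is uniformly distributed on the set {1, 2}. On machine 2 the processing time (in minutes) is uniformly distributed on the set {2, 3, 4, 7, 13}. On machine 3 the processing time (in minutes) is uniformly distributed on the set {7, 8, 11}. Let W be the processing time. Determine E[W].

479/90

E[W | machine 1] = (1+2)/2 = 3/2.
E[W | machine 2] = (2+3+4+7+13)/5 = 29/5.
E[W | machine 3] = (7+8+11)/3 = 26/3.
E[W] = (1/3)·(3/2) + (1/3)·(29/5) + (1/3)·(26/3) = 479/90.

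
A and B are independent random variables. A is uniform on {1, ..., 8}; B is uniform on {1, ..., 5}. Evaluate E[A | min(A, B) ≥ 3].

11/2

P(min(A, B) ≥ 3) = 9/20.
Summing A·P(x,y) over outcomes with min(A, B) ≥ 3 gives 99/40.
E[A | min(A, B) ≥ 3] = (99/40) / (9/20) = 11/2.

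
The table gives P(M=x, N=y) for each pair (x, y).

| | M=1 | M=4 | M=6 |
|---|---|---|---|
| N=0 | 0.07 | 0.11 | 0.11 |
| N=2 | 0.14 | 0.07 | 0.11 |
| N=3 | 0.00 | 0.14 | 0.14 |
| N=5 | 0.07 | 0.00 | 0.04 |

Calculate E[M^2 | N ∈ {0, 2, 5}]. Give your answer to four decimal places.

17.3889

P(N ∈ {0, 2, 5}) = 0.72.
Σ M^2·P over the event = 1·(0.07) + 1·(0.14) + 1·(0.07) + 16·(0.11) + 16·(0.07) + 36·(0.11) + 36·(0.11) + 36·(0.04) = 12.52.
E[M^2 | N ∈ {0, 2, 5}] = (12.52) / (0.72) = 17.3889.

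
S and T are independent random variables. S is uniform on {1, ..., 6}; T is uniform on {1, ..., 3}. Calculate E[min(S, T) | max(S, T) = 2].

4/3

Outcomes with max(S, T) = 2: (1,2), (2,1), (2,2), each with probability 1/18.
E[min(S, T) | max(S, T) = 2] = (1 + 1 + 2) / 3 = 4/3.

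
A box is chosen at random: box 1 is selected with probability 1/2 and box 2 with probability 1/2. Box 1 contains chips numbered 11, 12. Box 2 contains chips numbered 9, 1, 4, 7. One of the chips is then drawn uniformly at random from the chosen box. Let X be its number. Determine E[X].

E[X | box 1] = (11+12)/2 = 23/2.
E[X | box 2] = (9+1+4+7)/4 = 21/4.
By the law of total expectation,
E[X] = (1/2)·(23/2) + (1/2)·(21/4) = 67/8.

67/8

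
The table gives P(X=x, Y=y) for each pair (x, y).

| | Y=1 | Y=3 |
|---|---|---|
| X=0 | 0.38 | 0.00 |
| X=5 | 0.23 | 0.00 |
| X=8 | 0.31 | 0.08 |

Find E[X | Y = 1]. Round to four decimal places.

3.9457

P(Y = 1) = 0.92.
Σ X·P over the event = 0·(0.38) + 5·(0.23) + 8·(0.31) = 3.63.
E[X | Y = 1] = (3.63) / (0.92) = 3.9457.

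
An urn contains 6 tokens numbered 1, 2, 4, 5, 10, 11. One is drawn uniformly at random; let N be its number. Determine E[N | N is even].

P(N is even) = 1/2.
Σ over the event: 2·1/6 + 4·1/6 + 10·1/6 = 8/3.
E[N | N is even] = (8/3) / (1/2) = 16/3.

16/3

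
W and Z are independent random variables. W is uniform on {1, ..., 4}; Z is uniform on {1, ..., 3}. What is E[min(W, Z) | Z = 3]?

9/4

P(Z = 3) = 1/3.
Summing min(W,Z)·P(x,y) over outcomes with Z = 3 gives 3/4.
E[min(W, Z) | Z = 3] = (3/4) / (1/3) = 9/4.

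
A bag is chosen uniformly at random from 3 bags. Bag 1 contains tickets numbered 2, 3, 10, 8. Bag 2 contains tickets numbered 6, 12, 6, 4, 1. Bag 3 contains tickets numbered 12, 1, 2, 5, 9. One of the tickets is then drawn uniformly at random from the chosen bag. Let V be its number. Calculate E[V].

E[V | bag 1] = (2+3+10+8)/4 = 23/4.
E[V | bag 2] = (6+12+6+4+1)/5 = 29/5.
E[V | bag 3] = (12+1+2+5+9)/5 = 29/5.
By the law of total expectation,
E[V] = (1/3)·(23/4) + (1/3)·(29/5) + (1/3)·(29/5) = 347/60.

347/60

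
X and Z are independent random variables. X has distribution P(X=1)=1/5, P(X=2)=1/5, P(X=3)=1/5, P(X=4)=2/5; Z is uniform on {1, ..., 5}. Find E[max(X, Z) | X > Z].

32/9

P(X > Z) = 9/25.
Summing max(X,Z)·P(x,y) over outcomes with X > Z gives 32/25.
E[max(X, Z) | X > Z] = (32/25) / (9/25) = 32/9.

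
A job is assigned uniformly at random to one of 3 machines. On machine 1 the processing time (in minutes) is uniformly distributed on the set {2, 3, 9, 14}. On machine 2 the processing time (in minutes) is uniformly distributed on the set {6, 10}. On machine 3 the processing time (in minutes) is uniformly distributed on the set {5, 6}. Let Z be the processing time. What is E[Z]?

E[Z | machine 1] = (2+3+9+14)/4 = 7.
E[Z | machine 2] = (6+10)/2 = 8.
E[Z | machine 3] = (5+6)/2 = 11/2.
E[Z] = (1/3)·(7) + (1/3)·(8) + (1/3)·(11/2) = 41/6.

41/6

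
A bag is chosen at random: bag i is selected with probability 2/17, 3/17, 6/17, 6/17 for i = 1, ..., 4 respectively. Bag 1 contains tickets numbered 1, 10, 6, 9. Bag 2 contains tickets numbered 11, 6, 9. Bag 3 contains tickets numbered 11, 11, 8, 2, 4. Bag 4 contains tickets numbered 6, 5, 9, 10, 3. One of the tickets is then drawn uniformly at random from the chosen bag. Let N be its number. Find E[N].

E[N | bag 1] = (1+10+6+9)/4 = 13/2.
E[N | bag 2] = (11+6+9)/3 = 26/3.
E[N | bag 3] = (11+11+8+2+4)/5 = 36/5.
E[N | bag 4] = (6+5+9+10+3)/5 = 33/5.
E[N] = (2/17)·(13/2) + (3/17)·(26/3) + (6/17)·(36/5) + (6/17)·(33/5) = 609/85.

609/85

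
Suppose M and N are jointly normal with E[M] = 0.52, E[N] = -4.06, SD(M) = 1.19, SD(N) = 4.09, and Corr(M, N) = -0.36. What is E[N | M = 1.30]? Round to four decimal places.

For a bivariate normal, E[N | M=x] = μ_N + ρ·(σ_N/σ_M)·(x − μ_M).
E[N | M=1.30] = -4.06 + (-0.36)·(4.09/1.19)·(1.30 − (0.52)) = -4.06 + (-1.2373)·(0.78) = -5.0251.

-5.0251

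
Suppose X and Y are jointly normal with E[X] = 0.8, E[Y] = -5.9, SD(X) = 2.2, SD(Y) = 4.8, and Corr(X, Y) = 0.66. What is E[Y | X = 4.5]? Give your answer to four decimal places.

For a bivariate normal, E[Y | X=x] = μ_Y + ρ·(σ_Y/σ_X)·(x − μ_X).
E[Y | X=4.5] = -5.9 + (0.66)·(4.8/2.2)·(4.5 − (0.8)) = -5.9 + (1.44)·(3.7) = -0.5720.

-0.5720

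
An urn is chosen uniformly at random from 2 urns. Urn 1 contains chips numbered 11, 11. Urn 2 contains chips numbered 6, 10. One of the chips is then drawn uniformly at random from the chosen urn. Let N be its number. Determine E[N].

19/2

E[N | urn 1] = (11+11)/2 = 11.
E[N | urn 2] = (6+10)/2 = 8.
By the law of total expectation,
E[N] = (1/2)·(11) + (1/2)·(8) = 19/2.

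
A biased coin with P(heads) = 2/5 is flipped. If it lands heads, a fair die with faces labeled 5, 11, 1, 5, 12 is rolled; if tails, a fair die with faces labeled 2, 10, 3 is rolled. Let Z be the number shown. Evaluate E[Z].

E[Z | heads] = (5+11+1+5+12)/5 = 34/5.
E[Z | tails] = (2+10+3)/3 = 5.
By the law of total expectation,
E[Z] = (2/5)·(34/5) + (3/5)·(5) = 143/25.

143/25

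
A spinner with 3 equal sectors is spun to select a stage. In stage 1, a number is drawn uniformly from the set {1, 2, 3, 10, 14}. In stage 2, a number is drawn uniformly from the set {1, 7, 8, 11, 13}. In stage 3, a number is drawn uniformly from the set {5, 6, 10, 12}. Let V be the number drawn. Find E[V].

89/12

E[V | stage 1] = (1+2+3+10+14)/5 = 6.
E[V | stage 2] = (1+7+8+11+13)/5 = 8.
E[V | stage 3] = (5+6+10+12)/4 = 33/4.
By the law of total expectation,
E[V] = (1/3)·(6) + (1/3)·(8) + (1/3)·(33/4) = 89/12.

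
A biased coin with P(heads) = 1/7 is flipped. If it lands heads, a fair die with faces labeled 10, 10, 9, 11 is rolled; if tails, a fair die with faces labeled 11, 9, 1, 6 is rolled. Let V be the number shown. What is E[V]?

101/14

E[V | heads] = (10+10+9+11)/4 = 10.
E[V | tails] = (11+9+1+6)/4 = 27/4.
E[V] = (1/7)·(10) + (6/7)·(27/4) = 101/14.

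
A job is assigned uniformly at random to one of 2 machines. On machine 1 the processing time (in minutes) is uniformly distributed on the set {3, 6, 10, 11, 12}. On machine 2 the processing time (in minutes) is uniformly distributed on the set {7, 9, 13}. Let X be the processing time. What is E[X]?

E[X | machine 1] = (3+6+10+11+12)/5 = 42/5.
E[X | machine 2] = (7+9+13)/3 = 29/3.
By the law of total expectation,
E[X] = (1/2)·(42/5) + (1/2)·(29/3) = 271/30.

271/30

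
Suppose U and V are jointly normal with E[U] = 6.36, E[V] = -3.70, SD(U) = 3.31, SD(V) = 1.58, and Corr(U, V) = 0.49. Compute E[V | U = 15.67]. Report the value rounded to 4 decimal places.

For a bivariate normal, E[V | U=x] = μ_V + ρ·(σ_V/σ_U)·(x − μ_U).
E[V | U=15.67] = -3.70 + (0.49)·(1.58/3.31)·(15.67 − (6.36)) = -3.70 + (0.2339)·(9.31) = -1.5224.

-1.5224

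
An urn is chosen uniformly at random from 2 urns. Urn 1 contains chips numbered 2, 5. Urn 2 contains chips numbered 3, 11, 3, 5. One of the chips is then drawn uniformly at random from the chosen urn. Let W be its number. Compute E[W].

9/2

E[W | urn 1] = (2+5)/2 = 7/2.
E[W | urn 2] = (3+11+3+5)/4 = 11/2.
E[W] = (1/2)·(7/2) + (1/2)·(11/2) = 9/2.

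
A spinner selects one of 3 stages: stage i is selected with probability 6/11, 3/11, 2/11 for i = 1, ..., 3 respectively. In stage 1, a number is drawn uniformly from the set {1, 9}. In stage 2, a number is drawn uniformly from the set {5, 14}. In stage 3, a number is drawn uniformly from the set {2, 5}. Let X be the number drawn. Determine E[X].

E[X | stage 1] = (1+9)/2 = 5.
E[X | stage 2] = (5+14)/2 = 19/2.
E[X | stage 3] = (2+5)/2 = 7/2.
E[X] = (6/11)·(5) + (3/11)·(19/2) + (2/11)·(7/2) = 131/22.

131/22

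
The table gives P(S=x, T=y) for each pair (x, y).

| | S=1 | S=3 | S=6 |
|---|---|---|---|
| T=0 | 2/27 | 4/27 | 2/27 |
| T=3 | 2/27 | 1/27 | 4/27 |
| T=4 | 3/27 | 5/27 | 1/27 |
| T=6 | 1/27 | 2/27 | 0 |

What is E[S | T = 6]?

7/3

P(T = 6) = 1/9.
Σ S·P over the event = 1·(1/27) + 3·(2/27) = 7/27.
E[S | T = 6] = (7/27) / (1/9) = 7/3.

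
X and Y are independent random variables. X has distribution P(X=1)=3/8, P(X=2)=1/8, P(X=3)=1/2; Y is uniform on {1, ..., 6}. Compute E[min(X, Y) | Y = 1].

P(Y = 1) = 1/6.
Summing min(X,Y)·P(x,y) over outcomes with Y = 1 gives 1/6.
E[min(X, Y) | Y = 1] = (1/6) / (1/6) = 1.

1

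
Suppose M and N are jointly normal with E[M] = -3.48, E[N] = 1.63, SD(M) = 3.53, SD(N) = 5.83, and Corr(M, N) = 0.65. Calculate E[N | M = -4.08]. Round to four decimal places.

0.9859

E[N | M=x] = μ_N + ρ(σ_N/σ_M)(x − μ_M) for jointly normal variables.
E[N | M=-4.08] = 1.63 + (0.65)·(5.83/3.53)·(-4.08 − (-3.48)) = 1.63 + (1.0735)·(-0.6) = 0.9859.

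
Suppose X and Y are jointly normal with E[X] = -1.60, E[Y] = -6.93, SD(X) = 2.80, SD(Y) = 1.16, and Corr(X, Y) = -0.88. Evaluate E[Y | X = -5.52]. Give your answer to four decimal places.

-5.5009

For a bivariate normal, E[Y | X=x] = μ_Y + ρ·(σ_Y/σ_X)·(x − μ_X).
E[Y | X=-5.52] = -6.93 + (-0.88)·(1.16/2.80)·(-5.52 − (-1.60)) = -6.93 + (-0.36457)·(-3.92) = -5.5009.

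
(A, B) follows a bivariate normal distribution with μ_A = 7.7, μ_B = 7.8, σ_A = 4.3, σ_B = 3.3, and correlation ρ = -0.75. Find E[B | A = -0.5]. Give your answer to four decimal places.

For a bivariate normal, E[B | A=x] = μ_B + ρ·(σ_B/σ_A)·(x − μ_A).
E[B | A=-0.5] = 7.8 + (-0.75)·(3.3/4.3)·(-0.5 − (7.7)) = 7.8 + (-0.57558)·(-8.2) = 12.5198.

12.5198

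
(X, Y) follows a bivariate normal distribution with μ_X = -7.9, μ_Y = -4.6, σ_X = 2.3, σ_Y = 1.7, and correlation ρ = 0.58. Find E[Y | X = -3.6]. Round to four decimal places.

-2.7566

The regression of Y on X has slope ρ·σ_Y/σ_X and passes through (μ_X, μ_Y).
E[Y | X=-3.6] = -4.6 + (0.58)·(1.7/2.3)·(-3.6 − (-7.9)) = -4.6 + (0.4287)·(4.3) = -2.7566.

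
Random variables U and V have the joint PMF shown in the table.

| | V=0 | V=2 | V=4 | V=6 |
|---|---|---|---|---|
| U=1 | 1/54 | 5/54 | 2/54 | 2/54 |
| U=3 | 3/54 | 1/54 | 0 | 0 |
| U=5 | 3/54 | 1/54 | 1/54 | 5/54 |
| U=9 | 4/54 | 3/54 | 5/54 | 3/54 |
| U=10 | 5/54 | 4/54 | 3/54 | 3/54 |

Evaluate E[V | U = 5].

P(U = 5) = 5/27.
Σ V·P over the event = 0·(3/54) + 2·(1/54) + 4·(1/54) + 6·(5/54) = 2/3.
E[V | U = 5] = (2/3) / (5/27) = 18/5.

18/5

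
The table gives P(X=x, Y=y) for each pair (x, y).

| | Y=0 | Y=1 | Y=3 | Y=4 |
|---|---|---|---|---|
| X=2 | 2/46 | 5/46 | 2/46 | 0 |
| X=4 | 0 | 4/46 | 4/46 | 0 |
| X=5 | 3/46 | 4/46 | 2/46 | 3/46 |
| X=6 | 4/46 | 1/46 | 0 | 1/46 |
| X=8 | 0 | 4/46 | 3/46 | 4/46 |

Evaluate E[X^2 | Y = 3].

314/11

P(Y = 3) = 11/46.
Σ X^2·P over the event = 4·(2/46) + 16·(4/46) + 25·(2/46) + 64·(3/46) = 157/23.
E[X^2 | Y = 3] = (157/23) / (11/46) = 314/11.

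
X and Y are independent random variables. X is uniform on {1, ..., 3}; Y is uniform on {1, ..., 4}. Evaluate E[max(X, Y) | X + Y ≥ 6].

Outcomes with X + Y ≥ 6: (2,4), (3,3), (3,4), each with probability 1/12.
E[max(X, Y) | X + Y ≥ 6] = (4 + 3 + 4) / 3 = 11/3.

11/3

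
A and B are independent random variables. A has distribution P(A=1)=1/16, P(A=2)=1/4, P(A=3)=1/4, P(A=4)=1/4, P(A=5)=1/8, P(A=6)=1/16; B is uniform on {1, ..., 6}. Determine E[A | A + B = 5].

37/13

P(A + B = 5) = 13/96.
Summing A·P(x,y) over outcomes with A + B = 5 gives 37/96.
E[A | A + B = 5] = (37/96) / (13/96) = 37/13.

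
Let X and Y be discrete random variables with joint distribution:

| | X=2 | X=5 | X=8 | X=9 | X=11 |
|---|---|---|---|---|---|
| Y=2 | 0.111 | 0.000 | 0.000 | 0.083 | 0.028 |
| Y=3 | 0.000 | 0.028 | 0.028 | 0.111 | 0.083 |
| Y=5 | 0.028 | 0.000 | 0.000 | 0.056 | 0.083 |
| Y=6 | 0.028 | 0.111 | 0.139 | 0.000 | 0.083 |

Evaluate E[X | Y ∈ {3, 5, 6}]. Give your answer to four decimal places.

P(Y ∈ {3, 5, 6}) = 0.778.
Summing X·P(X=x,Y=y) over the conditioning event gives 6.385.
E[X | Y ∈ {3, 5, 6}] = (6.385) / (0.778) = 8.2069.

8.2069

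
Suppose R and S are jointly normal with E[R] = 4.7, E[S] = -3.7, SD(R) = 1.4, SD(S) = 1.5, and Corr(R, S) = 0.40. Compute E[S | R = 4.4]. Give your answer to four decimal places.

-3.8286

E[S | R=x] = μ_S + ρ(σ_S/σ_R)(x − μ_R) for jointly normal variables.
E[S | R=4.4] = -3.7 + (0.40)·(1.5/1.4)·(4.4 − (4.7)) = -3.7 + (0.42857)·(-0.3) = -3.8286.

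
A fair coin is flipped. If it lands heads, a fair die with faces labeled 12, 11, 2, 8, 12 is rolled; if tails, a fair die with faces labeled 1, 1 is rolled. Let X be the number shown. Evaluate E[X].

E[X | heads] = (12+11+2+8+12)/5 = 9.
E[X | tails] = (1+1)/2 = 1.
By the law of total expectation,
E[X] = (1/2)·(9) + (1/2)·(1) = 5.

5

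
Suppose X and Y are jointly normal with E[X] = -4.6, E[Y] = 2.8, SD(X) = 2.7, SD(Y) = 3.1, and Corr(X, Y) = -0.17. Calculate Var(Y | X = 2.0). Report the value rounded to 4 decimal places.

9.3323

The conditional variance in a bivariate normal is σ_Y²(1 − ρ²), independent of x.
Var(Y | X=2.0) = (3.1)²·(1 − (-0.17)²) = 9.61·0.9711 = 9.3323.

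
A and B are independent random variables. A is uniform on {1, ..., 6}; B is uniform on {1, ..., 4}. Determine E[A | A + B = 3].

Outcomes with A + B = 3: (1,2), (2,1), each with probability 1/24.
E[A | A + B = 3] = (1 + 2) / 2 = 3/2.

3/2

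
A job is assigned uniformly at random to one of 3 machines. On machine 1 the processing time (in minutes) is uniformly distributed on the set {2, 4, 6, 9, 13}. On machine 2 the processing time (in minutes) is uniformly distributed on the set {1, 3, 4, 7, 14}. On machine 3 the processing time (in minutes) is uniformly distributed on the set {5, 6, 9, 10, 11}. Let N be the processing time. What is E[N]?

E[N | machine 1] = (2+4+6+9+13)/5 = 34/5.
E[N | machine 2] = (1+3+4+7+14)/5 = 29/5.
E[N | machine 3] = (5+6+9+10+11)/5 = 41/5.
By the law of total expectation,
E[N] = (1/3)·(34/5) + (1/3)·(29/5) + (1/3)·(41/5) = 104/15.

104/15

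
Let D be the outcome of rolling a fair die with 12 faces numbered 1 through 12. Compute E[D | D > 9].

11

Given D > 9, D is equally likely to be any of {10, 11, 12}.
E[D | D > 9] = (10 + 11 + 12) / 3 = 11.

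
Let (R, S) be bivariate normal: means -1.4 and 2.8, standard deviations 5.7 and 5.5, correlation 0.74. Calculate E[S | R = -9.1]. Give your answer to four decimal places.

For a bivariate normal, E[S | R=x] = μ_S + ρ·(σ_S/σ_R)·(x − μ_R).
E[S | R=-9.1] = 2.8 + (0.74)·(5.5/5.7)·(-9.1 − (-1.4)) = 2.8 + (0.71404)·(-7.7) = -2.6981.

-2.6981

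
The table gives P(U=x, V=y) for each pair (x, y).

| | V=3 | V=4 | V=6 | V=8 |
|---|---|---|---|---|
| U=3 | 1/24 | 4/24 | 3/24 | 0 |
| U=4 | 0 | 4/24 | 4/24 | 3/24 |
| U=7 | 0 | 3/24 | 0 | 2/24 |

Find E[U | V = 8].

P(V = 8) = 5/24.
Σ U·P over the event = 4·(3/24) + 7·(2/24) = 13/12.
E[U | V = 8] = (13/12) / (5/24) = 26/5.

26/5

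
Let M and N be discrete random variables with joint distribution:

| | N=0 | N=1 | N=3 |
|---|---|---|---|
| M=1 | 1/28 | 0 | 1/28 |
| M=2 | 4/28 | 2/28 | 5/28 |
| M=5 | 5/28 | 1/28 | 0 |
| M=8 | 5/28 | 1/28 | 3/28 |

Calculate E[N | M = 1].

3/2

P(M = 1) = 1/14.
Σ N·P over the event = 0·(1/28) + 3·(1/28) = 3/28.
E[N | M = 1] = (3/28) / (1/14) = 3/2.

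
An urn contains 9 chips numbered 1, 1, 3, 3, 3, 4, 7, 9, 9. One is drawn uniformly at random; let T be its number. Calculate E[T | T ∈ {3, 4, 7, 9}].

38/7

P(T ∈ {3, 4, 7, 9}) = 7/9.
Σ over the event: 3·1/3 + 4·1/9 + 7·1/9 + 9·2/9 = 38/9.
E[T | T ∈ {3, 4, 7, 9}] = (38/9) / (7/9) = 38/7.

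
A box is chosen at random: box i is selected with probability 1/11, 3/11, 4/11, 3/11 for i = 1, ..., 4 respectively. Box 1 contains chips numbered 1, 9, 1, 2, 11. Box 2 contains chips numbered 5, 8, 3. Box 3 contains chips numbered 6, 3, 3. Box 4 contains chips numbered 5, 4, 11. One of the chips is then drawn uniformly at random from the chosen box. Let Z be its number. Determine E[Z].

E[Z | box 1] = (1+9+1+2+11)/5 = 24/5.
E[Z | box 2] = (5+8+3)/3 = 16/3.
E[Z | box 3] = (6+3+3)/3 = 4.
E[Z | box 4] = (5+4+11)/3 = 20/3.
By the law of total expectation,
E[Z] = (1/11)·(24/5) + (3/11)·(16/3) + (4/11)·(4) + (3/11)·(20/3) = 284/55.

284/55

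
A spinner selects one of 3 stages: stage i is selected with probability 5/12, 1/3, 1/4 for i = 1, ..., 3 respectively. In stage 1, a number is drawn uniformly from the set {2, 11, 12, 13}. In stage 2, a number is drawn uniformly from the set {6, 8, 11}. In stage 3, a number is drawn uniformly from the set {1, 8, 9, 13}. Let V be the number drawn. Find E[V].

1249/144

E[V | stage 1] = (2+11+12+13)/4 = 19/2.
E[V | stage 2] = (6+8+11)/3 = 25/3.
E[V | stage 3] = (1+8+9+13)/4 = 31/4.
E[V] = (5/12)·(19/2) + (1/3)·(25/3) + (1/4)·(31/4) = 1249/144.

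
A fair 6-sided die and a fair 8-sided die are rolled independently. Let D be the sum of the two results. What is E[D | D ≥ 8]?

P(D ≥ 8) = 9/16.
Σ over the event: 8·1/8 + 9·1/8 + 10·5/48 + 11·1/12 + 12·1/16 + 13·1/24 + 14·1/48 = 17/3.
E[D | D ≥ 8] = (17/3) / (9/16) = 272/27.

272/27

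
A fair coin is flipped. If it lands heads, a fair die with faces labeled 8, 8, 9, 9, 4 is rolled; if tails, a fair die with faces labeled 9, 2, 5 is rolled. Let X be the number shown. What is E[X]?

97/15

E[X | heads] = (8+8+9+9+4)/5 = 38/5.
E[X | tails] = (9+2+5)/3 = 16/3.
By the law of total expectation,
E[X] = (1/2)·(38/5) + (1/2)·(16/3) = 97/15.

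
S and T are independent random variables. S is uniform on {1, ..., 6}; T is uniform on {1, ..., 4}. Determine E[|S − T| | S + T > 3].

P(S + T > 3) = 7/8.
Summing |S−T|·P(x,y) over outcomes with S + T > 3 gives 7/4.
E[|S − T| | S + T > 3] = (7/4) / (7/8) = 2.

2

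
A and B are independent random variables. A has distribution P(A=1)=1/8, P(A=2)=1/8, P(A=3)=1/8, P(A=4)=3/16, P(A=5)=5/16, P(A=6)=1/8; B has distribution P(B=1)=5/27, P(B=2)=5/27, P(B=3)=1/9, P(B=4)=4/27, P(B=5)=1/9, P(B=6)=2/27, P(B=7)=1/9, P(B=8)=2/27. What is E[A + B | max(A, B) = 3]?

90/19

P(max(A, B) = 3) = 19/216.
Summing (A+B)·P(x,y) over outcomes with max(A, B) = 3 gives 5/12.
E[A + B | max(A, B) = 3] = (5/12) / (19/216) = 90/19.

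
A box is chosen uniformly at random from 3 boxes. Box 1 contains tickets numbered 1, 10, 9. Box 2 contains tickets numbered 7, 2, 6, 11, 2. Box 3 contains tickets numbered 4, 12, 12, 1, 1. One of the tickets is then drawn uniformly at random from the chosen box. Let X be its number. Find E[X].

274/45

E[X | box 1] = (1+10+9)/3 = 20/3.
E[X | box 2] = (7+2+6+11+2)/5 = 28/5.
E[X | box 3] = (4+12+12+1+1)/5 = 6.
By the law of total expectation,
E[X] = (1/3)·(20/3) + (1/3)·(28/5) + (1/3)·(6) = 274/45.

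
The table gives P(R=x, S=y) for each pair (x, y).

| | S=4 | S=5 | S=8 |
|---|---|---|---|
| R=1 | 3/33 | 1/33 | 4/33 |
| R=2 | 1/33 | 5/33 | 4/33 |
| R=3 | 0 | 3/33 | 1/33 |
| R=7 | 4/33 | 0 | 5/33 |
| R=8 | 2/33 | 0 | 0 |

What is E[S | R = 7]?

P(R = 7) = 3/11.
Σ S·P over the event = 4·(4/33) + 8·(5/33) = 56/33.
E[S | R = 7] = (56/33) / (3/11) = 56/9.

56/9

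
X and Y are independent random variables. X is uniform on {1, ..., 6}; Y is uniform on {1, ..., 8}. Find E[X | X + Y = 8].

Outcomes with X + Y = 8: (1,7), (2,6), (3,5), (4,4), (5,3), (6,2), each with probability 1/48.
E[X | X + Y = 8] = (1 + 2 + 3 + 4 + 5 + 6) / 6 = 7/2.

7/2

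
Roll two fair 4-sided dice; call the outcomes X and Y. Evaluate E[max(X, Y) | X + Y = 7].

4

Outcomes with X + Y = 7: (3,4), (4,3), each with probability 1/16.
E[max(X, Y) | X + Y = 7] = (4 + 4) / 2 = 4.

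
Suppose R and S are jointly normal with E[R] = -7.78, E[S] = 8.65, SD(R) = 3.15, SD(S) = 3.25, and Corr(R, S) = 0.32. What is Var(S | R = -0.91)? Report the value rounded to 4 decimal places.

9.4809

The conditional variance in a bivariate normal is σ_S²(1 − ρ²), independent of x.
Var(S | R=-0.91) = (3.25)²·(1 − (0.32)²) = 10.5625·0.8976 = 9.4809.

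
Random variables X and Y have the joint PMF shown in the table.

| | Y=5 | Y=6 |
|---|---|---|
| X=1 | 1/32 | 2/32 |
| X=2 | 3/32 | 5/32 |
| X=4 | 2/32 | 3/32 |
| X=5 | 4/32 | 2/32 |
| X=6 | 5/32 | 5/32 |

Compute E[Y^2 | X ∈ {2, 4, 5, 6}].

P(X ∈ {2, 4, 5, 6}) = 29/32.
Σ Y^2·P over the event = 25·(3/32) + 36·(5/32) + 25·(2/32) + 36·(3/32) + 25·(4/32) + 36·(2/32) + 25·(5/32) + 36·(5/32) = 445/16.
E[Y^2 | X ∈ {2, 4, 5, 6}] = (445/16) / (29/32) = 890/29.

890/29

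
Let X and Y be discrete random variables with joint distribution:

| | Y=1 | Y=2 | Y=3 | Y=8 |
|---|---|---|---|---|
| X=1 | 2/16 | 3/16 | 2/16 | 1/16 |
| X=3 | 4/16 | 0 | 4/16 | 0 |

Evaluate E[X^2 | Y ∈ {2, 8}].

P(Y ∈ {2, 8}) = 1/4.
Σ X^2·P over the event = 1·(3/16) + 1·(1/16) = 1/4.
E[X^2 | Y ∈ {2, 8}] = (1/4) / (1/4) = 1.

1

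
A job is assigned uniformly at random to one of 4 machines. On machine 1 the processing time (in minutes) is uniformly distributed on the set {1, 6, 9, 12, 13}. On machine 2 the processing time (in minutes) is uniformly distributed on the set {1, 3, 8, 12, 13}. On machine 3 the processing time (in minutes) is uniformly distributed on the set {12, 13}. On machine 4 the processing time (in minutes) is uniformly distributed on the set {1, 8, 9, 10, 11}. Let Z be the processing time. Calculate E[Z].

E[Z | machine 1] = (1+6+9+12+13)/5 = 41/5.
E[Z | machine 2] = (1+3+8+12+13)/5 = 37/5.
E[Z | machine 3] = (12+13)/2 = 25/2.
E[Z | machine 4] = (1+8+9+10+11)/5 = 39/5.
E[Z] = (1/4)·(41/5) + (1/4)·(37/5) + (1/4)·(25/2) + (1/4)·(39/5) = 359/40.

359/40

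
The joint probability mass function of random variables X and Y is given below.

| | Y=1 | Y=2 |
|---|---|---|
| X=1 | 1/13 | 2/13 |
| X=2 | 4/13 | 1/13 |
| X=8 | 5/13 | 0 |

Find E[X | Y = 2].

4/3

P(Y = 2) = 3/13.
Σ X·P over the event = 1·(2/13) + 2·(1/13) = 4/13.
E[X | Y = 2] = (4/13) / (3/13) = 4/3.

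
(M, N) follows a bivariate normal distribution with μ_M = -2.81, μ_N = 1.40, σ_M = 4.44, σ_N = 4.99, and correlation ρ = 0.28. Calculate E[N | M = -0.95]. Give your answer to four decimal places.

1.9853

For a bivariate normal, E[N | M=x] = μ_N + ρ·(σ_N/σ_M)·(x − μ_M).
E[N | M=-0.95] = 1.40 + (0.28)·(4.99/4.44)·(-0.95 − (-2.81)) = 1.40 + (0.31468)·(1.86) = 1.9853.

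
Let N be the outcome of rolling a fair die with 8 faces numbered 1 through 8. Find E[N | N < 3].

3/2

Given N < 3, N is equally likely to be any of {1, 2}.
E[N | N < 3] = (1 + 2) / 2 = 3/2.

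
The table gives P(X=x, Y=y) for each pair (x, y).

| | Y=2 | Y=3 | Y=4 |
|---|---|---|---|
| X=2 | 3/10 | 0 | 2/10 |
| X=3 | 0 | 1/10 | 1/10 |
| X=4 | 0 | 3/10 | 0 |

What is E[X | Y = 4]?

P(Y = 4) = 3/10.
Σ X·P over the event = 2·(2/10) + 3·(1/10) = 7/10.
E[X | Y = 4] = (7/10) / (3/10) = 7/3.

7/3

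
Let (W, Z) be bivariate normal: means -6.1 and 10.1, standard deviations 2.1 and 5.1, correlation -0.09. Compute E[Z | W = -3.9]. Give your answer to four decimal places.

The regression of Z on W has slope ρ·σ_Z/σ_W and passes through (μ_W, μ_Z).
E[Z | W=-3.9] = 10.1 + (-0.09)·(5.1/2.1)·(-3.9 − (-6.1)) = 10.1 + (-0.21857)·(2.2) = 9.6191.

9.6191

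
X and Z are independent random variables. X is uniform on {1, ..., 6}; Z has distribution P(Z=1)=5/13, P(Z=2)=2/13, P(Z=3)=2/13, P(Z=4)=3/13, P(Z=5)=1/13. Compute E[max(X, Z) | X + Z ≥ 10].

P(X + Z ≥ 10) = 5/78.
Summing max(X,Z)·P(x,y) over outcomes with X + Z ≥ 10 gives 29/78.
E[max(X, Z) | X + Z ≥ 10] = (29/78) / (5/78) = 29/5.

29/5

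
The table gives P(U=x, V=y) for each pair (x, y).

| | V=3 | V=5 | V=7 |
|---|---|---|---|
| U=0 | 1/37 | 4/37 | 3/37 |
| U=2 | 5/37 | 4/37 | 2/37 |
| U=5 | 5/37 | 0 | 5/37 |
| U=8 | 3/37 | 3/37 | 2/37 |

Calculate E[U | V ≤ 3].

59/14

P(V ≤ 3) = 14/37.
Σ U·P over the event = 0·(1/37) + 2·(5/37) + 5·(5/37) + 8·(3/37) = 59/37.
E[U | V ≤ 3] = (59/37) / (14/37) = 59/14.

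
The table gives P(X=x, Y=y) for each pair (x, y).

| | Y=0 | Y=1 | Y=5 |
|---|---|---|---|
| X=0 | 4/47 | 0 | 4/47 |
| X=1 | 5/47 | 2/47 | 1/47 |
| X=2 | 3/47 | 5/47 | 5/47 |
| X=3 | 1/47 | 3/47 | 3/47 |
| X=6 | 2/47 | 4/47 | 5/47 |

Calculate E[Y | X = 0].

5/2

P(X = 0) = 8/47.
Summing Y·P(X=x,Y=y) over the conditioning event gives 20/47.
E[Y | X = 0] = (20/47) / (8/47) = 5/2.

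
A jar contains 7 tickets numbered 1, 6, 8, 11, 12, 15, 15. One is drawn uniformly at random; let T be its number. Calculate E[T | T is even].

26/3

P(T is even) = 3/7.
Σ over the event: 6·1/7 + 8·1/7 + 12·1/7 = 26/7.
E[T | T is even] = (26/7) / (3/7) = 26/3.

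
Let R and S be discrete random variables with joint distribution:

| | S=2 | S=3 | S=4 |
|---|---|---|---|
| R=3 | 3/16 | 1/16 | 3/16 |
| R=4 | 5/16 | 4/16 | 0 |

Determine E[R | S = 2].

P(S = 2) = 1/2.
Summing R·P(R=x,S=y) over the conditioning event gives 29/16.
E[R | S = 2] = (29/16) / (1/2) = 29/8.

29/8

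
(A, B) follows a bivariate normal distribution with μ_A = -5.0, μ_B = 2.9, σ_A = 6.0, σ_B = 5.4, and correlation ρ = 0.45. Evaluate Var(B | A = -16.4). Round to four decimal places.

Var(B | A=x) = (1 − ρ²)·σ_B².
Var(B | A=-16.4) = (5.4)²·(1 − (0.45)²) = 29.16·0.7975 = 23.2551.

23.2551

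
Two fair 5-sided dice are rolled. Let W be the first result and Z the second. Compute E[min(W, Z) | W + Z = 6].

9/5

Outcomes with W + Z = 6: (1,5), (2,4), (3,3), (4,2), (5,1), each with probability 1/25.
E[min(W, Z) | W + Z = 6] = (1 + 2 + 3 + 2 + 1) / 5 = 9/5.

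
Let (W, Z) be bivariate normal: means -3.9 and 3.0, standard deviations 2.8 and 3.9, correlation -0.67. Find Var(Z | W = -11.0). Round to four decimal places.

8.3822

The conditional variance in a bivariate normal is σ_Z²(1 − ρ²), independent of x.
Var(Z | W=-11.0) = (3.9)²·(1 − (-0.67)²) = 15.21·0.5511 = 8.3822.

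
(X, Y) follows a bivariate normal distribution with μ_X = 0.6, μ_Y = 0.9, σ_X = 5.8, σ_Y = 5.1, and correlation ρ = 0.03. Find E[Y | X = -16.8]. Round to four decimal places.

0.4410

For a bivariate normal, E[Y | X=x] = μ_Y + ρ·(σ_Y/σ_X)·(x − μ_X).
E[Y | X=-16.8] = 0.9 + (0.03)·(5.1/5.8)·(-16.8 − (0.6)) = 0.9 + (0.026379)·(-17.4) = 0.4410.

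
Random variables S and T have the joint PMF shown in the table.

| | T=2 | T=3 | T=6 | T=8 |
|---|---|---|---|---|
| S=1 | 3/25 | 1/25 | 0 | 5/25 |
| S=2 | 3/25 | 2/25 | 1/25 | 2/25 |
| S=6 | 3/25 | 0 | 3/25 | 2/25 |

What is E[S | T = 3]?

P(T = 3) = 3/25.
Σ S·P over the event = 1·(1/25) + 2·(2/25) = 1/5.
E[S | T = 3] = (1/5) / (3/25) = 5/3.

5/3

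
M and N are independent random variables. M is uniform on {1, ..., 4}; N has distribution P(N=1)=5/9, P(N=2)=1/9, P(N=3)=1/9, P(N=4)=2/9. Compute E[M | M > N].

P(M > N) = 1/2.
Summing M·P(x,y) over outcomes with M > N gives 14/9.
E[M | M > N] = (14/9) / (1/2) = 28/9.

28/9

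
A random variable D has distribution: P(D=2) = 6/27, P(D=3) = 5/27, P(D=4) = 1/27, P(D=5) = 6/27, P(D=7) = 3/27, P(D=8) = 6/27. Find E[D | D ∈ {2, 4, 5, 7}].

P(D ∈ {2, 4, 5, 7}) = 16/27.
Σ over the event: 2·2/9 + 4·1/27 + 5·2/9 + 7·1/9 = 67/27.
E[D | D ∈ {2, 4, 5, 7}] = (67/27) / (16/27) = 67/16.

67/16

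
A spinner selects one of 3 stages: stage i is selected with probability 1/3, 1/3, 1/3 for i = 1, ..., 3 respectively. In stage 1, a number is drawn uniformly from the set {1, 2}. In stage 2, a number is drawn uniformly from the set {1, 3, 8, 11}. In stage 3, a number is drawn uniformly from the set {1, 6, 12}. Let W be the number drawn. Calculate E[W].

163/36

E[W | stage 1] = (1+2)/2 = 3/2.
E[W | stage 2] = (1+3+8+11)/4 = 23/4.
E[W | stage 3] = (1+6+12)/3 = 19/3.
By the law of total expectation,
E[W] = (1/3)·(3/2) + (1/3)·(23/4) + (1/3)·(19/3) = 163/36.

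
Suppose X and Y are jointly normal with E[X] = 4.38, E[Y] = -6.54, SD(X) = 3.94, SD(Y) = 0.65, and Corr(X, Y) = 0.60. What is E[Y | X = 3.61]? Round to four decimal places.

-6.6162

The regression of Y on X has slope ρ·σ_Y/σ_X and passes through (μ_X, μ_Y).
E[Y | X=3.61] = -6.54 + (0.60)·(0.65/3.94)·(3.61 − (4.38)) = -6.54 + (0.098985)·(-0.77) = -6.6162.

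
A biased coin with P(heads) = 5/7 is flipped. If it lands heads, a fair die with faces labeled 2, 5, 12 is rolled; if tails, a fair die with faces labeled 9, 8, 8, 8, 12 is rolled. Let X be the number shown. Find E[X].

149/21

E[X | heads] = (2+5+12)/3 = 19/3.
E[X | tails] = (9+8+8+8+12)/5 = 9.
E[X] = (5/7)·(19/3) + (2/7)·(9) = 149/21.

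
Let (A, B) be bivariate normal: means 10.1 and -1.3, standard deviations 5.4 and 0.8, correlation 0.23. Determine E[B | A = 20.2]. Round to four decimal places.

E[B | A=x] = μ_B + ρ(σ_B/σ_A)(x − μ_A) for jointly normal variables.
E[B | A=20.2] = -1.3 + (0.23)·(0.8/5.4)·(20.2 − (10.1)) = -1.3 + (0.034074)·(10.1) = -0.9559.

-0.9559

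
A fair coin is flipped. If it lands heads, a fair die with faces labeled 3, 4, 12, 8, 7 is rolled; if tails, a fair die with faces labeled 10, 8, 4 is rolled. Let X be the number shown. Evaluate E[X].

E[X | heads] = (3+4+12+8+7)/5 = 34/5.
E[X | tails] = (10+8+4)/3 = 22/3.
E[X] = (1/2)·(34/5) + (1/2)·(22/3) = 106/15.

106/15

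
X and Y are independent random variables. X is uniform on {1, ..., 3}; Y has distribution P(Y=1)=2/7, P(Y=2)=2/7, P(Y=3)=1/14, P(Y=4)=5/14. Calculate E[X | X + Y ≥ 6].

28/11

P(X + Y ≥ 6) = 11/42.
Summing X·P(x,y) over outcomes with X + Y ≥ 6 gives 2/3.
E[X | X + Y ≥ 6] = (2/3) / (11/42) = 28/11.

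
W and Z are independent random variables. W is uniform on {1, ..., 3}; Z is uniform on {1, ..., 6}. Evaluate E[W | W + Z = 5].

Outcomes with W + Z = 5: (1,4), (2,3), (3,2), each with probability 1/18.
E[W | W + Z = 5] = (1 + 2 + 3) / 3 = 2.

2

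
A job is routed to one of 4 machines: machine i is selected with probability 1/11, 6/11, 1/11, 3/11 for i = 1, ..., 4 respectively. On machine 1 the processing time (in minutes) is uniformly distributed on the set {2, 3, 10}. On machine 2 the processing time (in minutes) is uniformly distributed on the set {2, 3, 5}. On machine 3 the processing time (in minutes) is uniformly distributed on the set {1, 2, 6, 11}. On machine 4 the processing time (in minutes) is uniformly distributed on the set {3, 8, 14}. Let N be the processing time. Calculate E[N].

5

E[N | machine 1] = (2+3+10)/3 = 5.
E[N | machine 2] = (2+3+5)/3 = 10/3.
E[N | machine 3] = (1+2+6+11)/4 = 5.
E[N | machine 4] = (3+8+14)/3 = 25/3.
By the law of total expectation,
E[N] = (1/11)·(5) + (6/11)·(10/3) + (1/11)·(5) + (3/11)·(25/3) = 5.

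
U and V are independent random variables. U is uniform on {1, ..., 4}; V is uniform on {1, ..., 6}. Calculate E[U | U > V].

10/3

Outcomes with U > V: (2,1), (3,1), (3,2), (4,1), (4,2), (4,3), each with probability 1/24.
E[U | U > V] = (2 + 3 + 3 + 4 + 4 + 4) / 6 = 10/3.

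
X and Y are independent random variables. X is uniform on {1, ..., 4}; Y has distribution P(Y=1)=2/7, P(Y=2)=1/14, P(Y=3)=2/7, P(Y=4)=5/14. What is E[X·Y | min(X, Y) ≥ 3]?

112/9

P(min(X, Y) ≥ 3) = 9/28.
Summing XY·P(x,y) over outcomes with min(X, Y) ≥ 3 gives 4.
E[X·Y | min(X, Y) ≥ 3] = (4) / (9/28) = 112/9.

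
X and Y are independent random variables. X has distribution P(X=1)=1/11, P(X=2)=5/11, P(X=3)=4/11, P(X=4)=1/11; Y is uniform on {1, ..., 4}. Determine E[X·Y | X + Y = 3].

P(X + Y = 3) = 3/22.
Summing XY·P(x,y) over outcomes with X + Y = 3 gives 3/11.
E[X·Y | X + Y = 3] = (3/11) / (3/22) = 2.

2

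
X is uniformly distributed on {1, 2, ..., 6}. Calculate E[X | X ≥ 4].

5

Given X ≥ 4, X is equally likely to be any of {4, 5, 6}.
E[X | X ≥ 4] = (4 + 5 + 6) / 3 = 5.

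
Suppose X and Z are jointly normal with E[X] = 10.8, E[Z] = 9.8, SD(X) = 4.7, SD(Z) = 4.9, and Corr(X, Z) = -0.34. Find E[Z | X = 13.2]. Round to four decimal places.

The regression of Z on X has slope ρ·σ_Z/σ_X and passes through (μ_X, μ_Z).
E[Z | X=13.2] = 9.8 + (-0.34)·(4.9/4.7)·(13.2 − (10.8)) = 9.8 + (-0.35447)·(2.4) = 8.9493.

8.9493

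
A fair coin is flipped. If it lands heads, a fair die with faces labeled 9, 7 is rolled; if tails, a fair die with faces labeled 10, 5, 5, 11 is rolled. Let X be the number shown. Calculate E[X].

E[X | heads] = (9+7)/2 = 8.
E[X | tails] = (10+5+5+11)/4 = 31/4.
By the law of total expectation,
E[X] = (1/2)·(8) + (1/2)·(31/4) = 63/8.

63/8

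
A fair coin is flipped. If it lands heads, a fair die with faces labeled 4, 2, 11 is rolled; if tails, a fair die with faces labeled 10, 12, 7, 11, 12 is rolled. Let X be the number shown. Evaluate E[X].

241/30

E[X | heads] = (4+2+11)/3 = 17/3.
E[X | tails] = (10+12+7+11+12)/5 = 52/5.
E[X] = (1/2)·(17/3) + (1/2)·(52/5) = 241/30.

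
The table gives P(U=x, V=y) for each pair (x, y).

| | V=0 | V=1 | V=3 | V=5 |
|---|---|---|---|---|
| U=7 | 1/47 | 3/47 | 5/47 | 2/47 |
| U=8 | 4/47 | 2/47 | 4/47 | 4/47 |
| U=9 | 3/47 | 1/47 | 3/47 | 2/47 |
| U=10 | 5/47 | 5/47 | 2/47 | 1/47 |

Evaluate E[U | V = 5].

74/9

P(V = 5) = 9/47.
Summing U·P(U=x,V=y) over the conditioning event gives 74/47.
E[U | V = 5] = (74/47) / (9/47) = 74/9.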